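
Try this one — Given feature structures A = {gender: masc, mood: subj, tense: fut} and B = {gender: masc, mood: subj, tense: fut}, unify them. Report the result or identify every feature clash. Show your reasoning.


Compare features:
gender: A=masc vs B=masc -> unified: masc
mood: A=subj vs B=subj -> unified: subj
tense: A=fut vs B=fut -> unified: fut
No clashes found.

Unified: {gender: masc, mood: subj, tense: fut}


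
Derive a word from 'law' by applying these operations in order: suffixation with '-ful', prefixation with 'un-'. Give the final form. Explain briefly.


Step 1: Add suffix '-ful' to 'law' = 'lawful'
Step 2: Add prefix 'un-' to 'lawful' = 'unlawful'

unlawful


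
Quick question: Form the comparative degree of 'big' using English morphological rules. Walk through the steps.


Apply comparative formation (double final consonant, add -er): 'big' -> 'bigger'.

bigger


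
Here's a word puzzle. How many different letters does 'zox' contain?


Unique letters in 'zox': {o, x, z} = 3 distinct letters.

3


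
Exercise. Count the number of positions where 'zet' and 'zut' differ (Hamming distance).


Alignment:
Position 1: 'z' vs 'z' = match
Position 2: 'e' vs 'u' = DIFFER
Position 3: 't' vs 't' = match
Total differences: 1

1


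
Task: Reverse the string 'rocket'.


Reverse 'rocket' character by character: 'tekcor'.

tekcor


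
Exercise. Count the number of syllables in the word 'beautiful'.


Break 'beautiful' into syllables: beau-ti-ful -> beau | ti | ful = 3 syllables

3 syllables


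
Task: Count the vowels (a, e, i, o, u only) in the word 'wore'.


Vowels in 'wore': o, e = 2 vowels.

2


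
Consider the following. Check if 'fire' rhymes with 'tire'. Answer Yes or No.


Rime (stressed vowel + following sounds) of 'fire': -ire = /aɪər/
Rime of 'tire': -ire = /aɪər/
/aɪər/ and /aɪər/ are the same ending sound, so the words rhyme.

Yes


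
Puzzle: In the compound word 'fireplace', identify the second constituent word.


Split 'fireplace' into 'fire' + 'place'. The second part is 'place'.

place


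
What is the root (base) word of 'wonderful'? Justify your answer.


Remove suffix '-ful' from 'wonderful' to get root 'wonder'.

wonder


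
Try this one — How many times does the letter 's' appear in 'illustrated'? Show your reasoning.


Letter 's' in 'illustrated': found at position(s) 5 = 1 occurrence(s).

1


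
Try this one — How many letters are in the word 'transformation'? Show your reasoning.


Spell out 'transformation' and number each letter: t(1), r(2), a(3), n(4), s(5), f(6), o(7), r(8), m(9), a(10), t(11), i(12), o(13), n(14). Total: 14 letters.

14


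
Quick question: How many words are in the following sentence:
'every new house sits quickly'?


Split into words: every | new | house | sits | quickly = 5 words.

5


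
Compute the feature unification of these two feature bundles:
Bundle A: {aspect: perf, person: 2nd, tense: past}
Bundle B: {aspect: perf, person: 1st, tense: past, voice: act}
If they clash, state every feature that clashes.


Compare features:
aspect: A=perf vs B=perf -> unified: perf
person: A=2nd vs B=1st -> CLASH
tense: A=past vs B=past -> unified: past
voice: A=_ vs B=act -> unified: act
Clash detected on feature 'person' (2nd vs 1st); unification fails.

CLASH on 'person' (2nd vs 1st)


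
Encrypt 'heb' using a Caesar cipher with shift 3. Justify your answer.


Shift each letter by 3: h -> k, e -> h, b -> e. Result: 'khe'.

khe


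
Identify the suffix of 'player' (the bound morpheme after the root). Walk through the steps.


The word 'player' = 'play' (root) + '-er' (suffix). The suffix is '-er'.

er


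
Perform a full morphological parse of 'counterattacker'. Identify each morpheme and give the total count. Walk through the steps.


Step 1: Identify prefix: 'counter' (meaning: against)
Step 2: Identify root: 'attack'
Step 3: Identify suffix(es): 'er'
Decomposition: counter- (prefix: against) + attack (root) + -er (suffix: one who)
Total morphemes: 3

3 morphemes (counter- (prefix: against) + attack (root) + -er (suffix: one who))


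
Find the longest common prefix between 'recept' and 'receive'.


Compare from the start: 4 characters match: 'rece'. Mismatch at position 5: 'p' vs 'i'.

rece


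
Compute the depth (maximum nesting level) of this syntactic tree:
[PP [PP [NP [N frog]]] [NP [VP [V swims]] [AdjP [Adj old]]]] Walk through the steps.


Count bracket nesting levels:
'[' at pos 0: depth = 1
'[' at pos 4: depth = 2
'[' at pos 8: depth = 3
'[' at pos 12: depth = 4
'[' at pos 23: depth = 2
'[' at pos 27: depth = 3
'[' at pos 31: depth = 4
'[' at pos 42: depth = 3
'[' at pos 48: depth = 4
Maximum depth reached: 4

4


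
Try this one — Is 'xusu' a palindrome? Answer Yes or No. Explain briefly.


Forward: 'xusu'
Reversed: 'usux'
They differ.

No


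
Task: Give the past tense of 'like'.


Apply rule: Add -d (word ends in -e). 'like' becomes 'liked'.

liked


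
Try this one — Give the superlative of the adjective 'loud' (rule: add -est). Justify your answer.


Apply superlative formation (add -est): 'loud' -> 'loudest'.

loudest


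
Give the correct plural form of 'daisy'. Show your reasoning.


Apply rule: Change -y to -ies (consonant + y). 'daisy' becomes 'daisies'.

daisies


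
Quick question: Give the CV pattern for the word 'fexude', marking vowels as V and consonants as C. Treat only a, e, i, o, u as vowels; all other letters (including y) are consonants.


Letter mapping: f = C, e = V, x = C, u = V, d = C, e = V.

CVCVCV


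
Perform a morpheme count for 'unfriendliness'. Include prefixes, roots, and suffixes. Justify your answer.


Decomposition: un- (prefix) + friend (root) + -ly (suffix) + -ness (suffix) = 4 morpheme(s)

4 morphemes


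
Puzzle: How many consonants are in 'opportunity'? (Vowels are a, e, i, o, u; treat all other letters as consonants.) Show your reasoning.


Consonants in 'opportunity': p, p, r, t, n, t, y = 7 consonants.

7


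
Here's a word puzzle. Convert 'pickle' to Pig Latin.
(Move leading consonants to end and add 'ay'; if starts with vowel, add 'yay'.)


'pickle': move consonant cluster 'p' to end and add 'ay': 'icklepay'.

icklepay


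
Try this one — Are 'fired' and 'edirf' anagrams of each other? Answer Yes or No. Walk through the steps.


Sorted letters of 'fired': 'defir'
Sorted letters of 'edirf': 'defir'
They match.

Yes


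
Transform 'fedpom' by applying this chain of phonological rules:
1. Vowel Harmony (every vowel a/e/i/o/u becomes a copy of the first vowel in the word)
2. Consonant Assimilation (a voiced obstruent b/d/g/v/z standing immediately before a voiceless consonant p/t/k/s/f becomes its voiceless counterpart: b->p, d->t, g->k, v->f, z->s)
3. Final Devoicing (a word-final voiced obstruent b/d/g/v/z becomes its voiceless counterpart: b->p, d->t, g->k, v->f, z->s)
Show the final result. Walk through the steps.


Starting form: 'fedpom'
Rule 1: Vowel Harmony: all vowels become 'e' (matching first vowel). 'fedpom' -> 'fedpem'
Rule 2: Consonant Assimilation: voiced obstruent before voiceless consonant becomes voiceless ('dp' -> 'tp'). 'fedpem' -> 'fetpem'
Rule 3: Final Devoicing: final consonant 'm' is not one of the voiced obstruents b/d/g/v/z. No change.
Final form: 'fetpem'

fetpem


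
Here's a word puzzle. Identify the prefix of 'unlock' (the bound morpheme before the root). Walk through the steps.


The word 'unlock' = 'un' (prefix) + 'lock' (root). The prefix is 'un'.

un


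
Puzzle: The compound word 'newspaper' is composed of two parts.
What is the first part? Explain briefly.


Split 'newspaper' into 'news' + 'paper'. The first part is 'news'.

news


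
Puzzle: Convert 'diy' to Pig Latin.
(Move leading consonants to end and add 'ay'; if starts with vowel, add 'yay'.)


'diy': move consonant cluster 'd' to end and add 'ay': 'iyday'.

iyday


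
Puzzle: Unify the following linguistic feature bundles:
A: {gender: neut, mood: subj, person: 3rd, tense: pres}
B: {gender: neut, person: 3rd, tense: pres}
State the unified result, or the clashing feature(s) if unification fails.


Compare features:
gender: A=neut vs B=neut -> unified: neut
mood: A=subj vs B=_ -> unified: subj
person: A=3rd vs B=3rd -> unified: 3rd
tense: A=pres vs B=pres -> unified: pres
No clashes found.

Unified: {gender: neut, mood: subj, person: 3rd, tense: pres}


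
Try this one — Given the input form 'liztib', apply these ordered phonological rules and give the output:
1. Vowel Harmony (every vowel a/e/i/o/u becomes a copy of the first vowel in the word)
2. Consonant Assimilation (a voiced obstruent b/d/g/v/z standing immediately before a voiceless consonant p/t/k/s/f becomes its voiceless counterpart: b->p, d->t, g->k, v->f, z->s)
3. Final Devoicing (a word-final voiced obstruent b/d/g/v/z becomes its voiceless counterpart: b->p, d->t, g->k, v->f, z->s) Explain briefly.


Starting form: 'liztib'
Rule 1: Vowel Harmony: all vowels already match. No change.
Rule 2: Consonant Assimilation: voiced obstruent before voiceless consonant becomes voiceless ('zt' -> 'st'). 'liztib' -> 'listib'
Rule 3: Final Devoicing: word-final voiced obstruent 'b' becomes voiceless 'p'. 'listib' -> 'listip'
Final form: 'listip'

listip


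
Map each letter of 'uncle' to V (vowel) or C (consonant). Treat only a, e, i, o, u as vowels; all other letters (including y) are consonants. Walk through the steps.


Letter mapping: u = V, n = C, c = C, l = C, e = V.

VCCCV


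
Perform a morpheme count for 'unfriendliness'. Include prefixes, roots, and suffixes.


Decomposition: un- (prefix) + friend (root) + -ly (suffix) + -ness (suffix) = 4 morpheme(s)

4 morphemes


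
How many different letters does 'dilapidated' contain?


Unique letters in 'dilapidated': {a, d, e, i, l, p, t} = 7 distinct letters.

7


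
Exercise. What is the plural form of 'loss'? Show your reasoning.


Apply rule: Add -es (sibilant/fricative ending). 'loss' becomes 'losses'.

losses


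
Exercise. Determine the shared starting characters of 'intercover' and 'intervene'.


Compare from the start: 5 characters match: 'inter'. Mismatch at position 6: 'c' vs 'v'.

inter


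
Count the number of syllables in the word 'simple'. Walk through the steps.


Break 'simple' into syllables: sim-ple -> sim | ple = 2 syllables

2 syllables


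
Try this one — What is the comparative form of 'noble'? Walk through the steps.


Apply comparative formation (ends in e: add -r): 'noble' -> 'nobler'.

nobler


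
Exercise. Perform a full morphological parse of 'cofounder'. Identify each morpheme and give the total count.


Step 1: Identify prefix: 'co' (meaning: together)
Step 2: Identify root: 'found'
Step 3: Identify suffix(es): 'er'
Decomposition: co- (prefix: together) + found (root) + -er (suffix: one who)
Total morphemes: 3

3 morphemes (co- (prefix: together) + found (root) + -er (suffix: one who))


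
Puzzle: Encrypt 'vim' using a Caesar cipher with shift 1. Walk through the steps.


Shift each letter by 1: v -> w, i -> j, m -> n. Result: 'wjn'.

wjn


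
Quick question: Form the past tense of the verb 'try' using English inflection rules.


Apply rule: Change -y to -ied. 'try' becomes 'tried'.

tried


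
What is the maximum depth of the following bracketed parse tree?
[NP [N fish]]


Count bracket nesting levels:
'[' at pos 0: depth = 1
'[' at pos 4: depth = 2
Maximum depth reached: 2

2


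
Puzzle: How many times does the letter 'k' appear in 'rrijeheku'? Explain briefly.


Letter 'k' in 'rrijeheku': found at position(s) 8 = 1 occurrence(s).

1


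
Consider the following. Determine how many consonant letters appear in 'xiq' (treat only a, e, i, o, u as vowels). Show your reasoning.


Consonants in 'xiq': x, q = 2 consonants.

2


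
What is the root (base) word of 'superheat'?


Remove prefix 'super' from 'superheat' to get root 'heat'.

heat


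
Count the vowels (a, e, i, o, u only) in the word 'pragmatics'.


Vowels in 'pragmatics': a, a, i = 3 vowels.

3


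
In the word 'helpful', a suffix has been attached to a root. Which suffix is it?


The word 'helpful' = 'help' (root) + '-ful' (suffix). The suffix is '-ful'.

ful


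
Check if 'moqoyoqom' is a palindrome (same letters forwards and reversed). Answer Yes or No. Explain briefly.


Forward: 'moqoyoqom'
Reversed: 'moqoyoqom'
They are identical.

Yes


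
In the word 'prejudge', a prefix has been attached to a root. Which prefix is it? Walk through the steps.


The word 'prejudge' = 'pre' (prefix) + 'judge' (root). The prefix is 'pre'.

pre


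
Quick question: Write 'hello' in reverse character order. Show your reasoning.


Reverse 'hello' character by character: 'olleh'.

olleh


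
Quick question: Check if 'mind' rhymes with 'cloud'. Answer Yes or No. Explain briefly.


Rime (stressed vowel + following sounds) of 'mind': -ind = /aɪnd/
Rime of 'cloud': -oud = /aʊd/
/aɪnd/ and /aʊd/ are different ending sounds, so the words do not rhyme.

No


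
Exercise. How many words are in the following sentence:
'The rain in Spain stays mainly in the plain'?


Split into words: The | rain | in | Spain | stays | mainly | in | the | plain = 9 words.

9


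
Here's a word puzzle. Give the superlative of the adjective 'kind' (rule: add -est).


Apply superlative formation (add -est): 'kind' -> 'kindest'.

kindest


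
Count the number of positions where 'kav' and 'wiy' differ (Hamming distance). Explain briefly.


Alignment:
Position 1: 'k' vs 'w' = DIFFER
Position 2: 'a' vs 'i' = DIFFER
Position 3: 'v' vs 'y' = DIFFER
Total differences: 3

3


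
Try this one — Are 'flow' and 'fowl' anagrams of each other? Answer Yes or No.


Sorted letters of 'flow': 'flow'
Sorted letters of 'fowl': 'flow'
They match.

Yes


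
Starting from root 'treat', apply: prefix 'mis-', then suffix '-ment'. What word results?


Step 1: Add prefix 'mis-' to 'treat' = 'mistreat'
Step 2: Add suffix '-ment' to 'mistreat' = 'mistreatment'

mistreatment


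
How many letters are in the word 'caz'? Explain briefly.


Spell out 'caz' and number each letter: c(1), a(2), z(3). Total: 3 letters.

3


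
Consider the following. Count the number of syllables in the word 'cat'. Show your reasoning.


Break 'cat' into syllables: cat -> cat = 1 syllable

1 syllable


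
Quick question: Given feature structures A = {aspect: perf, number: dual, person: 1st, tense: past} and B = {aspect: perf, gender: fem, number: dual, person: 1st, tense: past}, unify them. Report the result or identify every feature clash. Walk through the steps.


Compare features:
aspect: A=perf vs B=perf -> unified: perf
gender: A=_ vs B=fem -> unified: fem
number: A=dual vs B=dual -> unified: dual
person: A=1st vs B=1st -> unified: 1st
tense: A=past vs B=past -> unified: past
No clashes found.

Unified: {aspect: perf, gender: fem, number: dual, person: 1st, tense: past}


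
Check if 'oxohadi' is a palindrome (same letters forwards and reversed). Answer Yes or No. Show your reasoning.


Forward: 'oxohadi'
Reversed: 'idahoxo'
They differ.

No


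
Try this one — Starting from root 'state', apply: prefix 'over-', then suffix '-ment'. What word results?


Step 1: Add prefix 'over-' to 'state' = 'overstate'
Step 2: Add suffix '-ment' to 'overstate' = 'overstatement'

overstatement


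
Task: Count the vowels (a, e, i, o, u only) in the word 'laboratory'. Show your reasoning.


Vowels in 'laboratory': a, o, a, o = 4 vowels.

4


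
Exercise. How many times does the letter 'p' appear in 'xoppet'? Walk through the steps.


Letter 'p' in 'xoppet': found at position(s) 3, 4 = 2 occurrence(s).

2


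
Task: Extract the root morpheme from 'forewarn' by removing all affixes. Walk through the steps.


Remove prefix 'fore' from 'forewarn' to get root 'warn'.

warn


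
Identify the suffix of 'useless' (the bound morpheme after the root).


The word 'useless' = 'use' (root) + '-less' (suffix). The suffix is '-less'.

less


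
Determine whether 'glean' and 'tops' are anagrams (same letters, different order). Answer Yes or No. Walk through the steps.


Sorted letters of 'glean': 'aegln'
Sorted letters of 'tops': 'opst'
They do not match.

No


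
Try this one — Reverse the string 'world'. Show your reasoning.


Reverse 'world' character by character: 'dlrow'.

dlrow


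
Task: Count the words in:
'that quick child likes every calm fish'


Split into words: that | quick | child | likes | every | calm | fish = 7 words.

7


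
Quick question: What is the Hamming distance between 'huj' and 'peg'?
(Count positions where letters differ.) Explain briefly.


Alignment:
Position 1: 'h' vs 'p' = DIFFER
Position 2: 'u' vs 'e' = DIFFER
Position 3: 'j' vs 'g' = DIFFER
Total differences: 3

3


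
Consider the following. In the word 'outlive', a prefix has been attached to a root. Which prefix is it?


The word 'outlive' = 'out' (prefix) + 'live' (root). The prefix is 'out'.

out


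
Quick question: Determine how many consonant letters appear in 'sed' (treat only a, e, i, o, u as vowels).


Consonants in 'sed': s, d = 2 consonants.

2


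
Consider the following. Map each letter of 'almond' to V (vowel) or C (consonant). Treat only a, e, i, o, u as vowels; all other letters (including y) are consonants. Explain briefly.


Letter mapping: a = V, l = C, m = C, o = V, n = C, d = C.

VCCVCC


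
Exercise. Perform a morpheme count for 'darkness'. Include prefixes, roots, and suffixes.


Decomposition: dark (root) + -ness (suffix) = 2 morpheme(s)

2 morphemes


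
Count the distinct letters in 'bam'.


Unique letters in 'bam': {a, b, m} = 3 distinct letters.

3


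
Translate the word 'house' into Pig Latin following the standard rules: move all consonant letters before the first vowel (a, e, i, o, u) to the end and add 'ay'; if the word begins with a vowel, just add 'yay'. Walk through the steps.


'house': move consonant cluster 'h' to end and add 'ay': 'ousehay'.

ousehay


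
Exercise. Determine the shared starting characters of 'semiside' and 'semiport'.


Compare from the start: 4 characters match: 'semi'. Mismatch at position 5: 's' vs 'p'.

semi


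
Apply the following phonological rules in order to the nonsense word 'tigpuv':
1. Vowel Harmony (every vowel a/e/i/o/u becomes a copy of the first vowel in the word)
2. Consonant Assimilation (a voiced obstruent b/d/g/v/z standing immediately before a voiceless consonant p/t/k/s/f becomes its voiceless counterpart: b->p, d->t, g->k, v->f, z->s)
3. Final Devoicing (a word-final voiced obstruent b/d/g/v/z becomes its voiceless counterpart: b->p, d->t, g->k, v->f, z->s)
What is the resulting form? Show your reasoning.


Starting form: 'tigpuv'
Rule 1: Vowel Harmony: all vowels become 'i' (matching first vowel). 'tigpuv' -> 'tigpiv'
Rule 2: Consonant Assimilation: voiced obstruent before voiceless consonant becomes voiceless ('gp' -> 'kp'). 'tigpiv' -> 'tikpiv'
Rule 3: Final Devoicing: word-final voiced obstruent 'v' becomes voiceless 'f'. 'tikpiv' -> 'tikpif'
Final form: 'tikpif'

tikpif


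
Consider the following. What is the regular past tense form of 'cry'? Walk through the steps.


Apply rule: Change -y to -ied. 'cry' becomes 'cried'.

cried


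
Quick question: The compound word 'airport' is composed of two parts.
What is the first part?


Split 'airport' into 'air' + 'port'. The first part is 'air'.

air


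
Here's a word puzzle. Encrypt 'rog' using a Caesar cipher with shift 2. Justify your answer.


Shift each letter by 2: r -> t, o -> q, g -> i. Result: 'tqi'.

tqi


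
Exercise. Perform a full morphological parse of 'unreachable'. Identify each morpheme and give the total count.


Step 1: Identify prefix: 'un' (meaning: not/reverse)
Step 2: Identify root: 'reach'
Step 3: Identify suffix(es): 'able'
Decomposition: un- (prefix: not/reverse) + reach (root) + -able (suffix: capable of)
Total morphemes: 3

3 morphemes (un- (prefix: not/reverse) + reach (root) + -able (suffix: capable of))


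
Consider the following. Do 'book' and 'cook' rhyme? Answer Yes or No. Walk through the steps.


Rime (stressed vowel + following sounds) of 'book': -ook = /ʊk/
Rime of 'cook': -ook = /ʊk/
/ʊk/ and /ʊk/ are the same ending sound, so the words rhyme.

Yes


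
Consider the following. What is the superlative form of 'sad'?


Apply superlative formation (double final consonant, add -est): 'sad' -> 'saddest'.

saddest


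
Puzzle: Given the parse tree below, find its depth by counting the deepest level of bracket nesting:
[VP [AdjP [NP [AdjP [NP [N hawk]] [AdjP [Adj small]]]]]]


Count bracket nesting levels:
'[' at pos 0: depth = 1
'[' at pos 4: depth = 2
'[' at pos 10: depth = 3
'[' at pos 14: depth = 4
'[' at pos 20: depth = 5
'[' at pos 24: depth = 6
'[' at pos 34: depth = 5
'[' at pos 40: depth = 6
Maximum depth reached: 6

6


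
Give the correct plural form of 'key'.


Apply rule: Add -s. 'key' becomes 'keys'.

keys


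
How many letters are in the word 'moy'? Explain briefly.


Spell out 'moy' and number each letter: m(1), o(2), y(3). Total: 3 letters.

3


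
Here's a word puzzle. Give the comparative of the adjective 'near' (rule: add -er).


Apply comparative formation (add -er): 'near' -> 'nearer'.

nearer


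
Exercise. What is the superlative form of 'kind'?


Apply superlative formation (add -est): 'kind' -> 'kindest'.

kindest


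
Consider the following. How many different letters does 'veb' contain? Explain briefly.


Unique letters in 'veb': {b, e, v} = 3 distinct letters.

3


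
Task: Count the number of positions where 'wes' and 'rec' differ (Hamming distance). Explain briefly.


Alignment:
Position 1: 'w' vs 'r' = DIFFER
Position 2: 'e' vs 'e' = match
Position 3: 's' vs 'c' = DIFFER
Total differences: 2

2


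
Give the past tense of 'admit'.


Apply rule: Double final consonant and add -ed. 'admit' becomes 'admitted'.

admitted


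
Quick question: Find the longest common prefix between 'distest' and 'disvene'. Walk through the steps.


Compare from the start: 3 characters match: 'dis'. Mismatch at position 4: 't' vs 'v'.

dis


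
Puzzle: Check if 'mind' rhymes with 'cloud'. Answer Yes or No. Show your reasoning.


Rime (stressed vowel + following sounds) of 'mind': -ind = /aɪnd/
Rime of 'cloud': -oud = /aʊd/
/aɪnd/ and /aʊd/ are different ending sounds, so the words do not rhyme.

No


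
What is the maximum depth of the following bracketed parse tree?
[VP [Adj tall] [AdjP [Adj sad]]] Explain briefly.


Count bracket nesting levels:
'[' at pos 0: depth = 1
'[' at pos 4: depth = 2
'[' at pos 15: depth = 2
'[' at pos 21: depth = 3
Maximum depth reached: 3

3


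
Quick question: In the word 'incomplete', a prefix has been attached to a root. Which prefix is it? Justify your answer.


The word 'incomplete' = 'in' (prefix) + 'complete' (root). The prefix is 'in'.

in


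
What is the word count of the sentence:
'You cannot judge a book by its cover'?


Split into words: You | cannot | judge | a | book | by | its | cover = 8 words.

8


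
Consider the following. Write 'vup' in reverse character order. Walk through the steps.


Reverse 'vup' character by character: 'puv'.

puv


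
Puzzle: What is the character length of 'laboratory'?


Spell out 'laboratory' and number each letter: l(1), a(2), b(3), o(4), r(5), a(6), t(7), o(8), r(9), y(10). Total: 10 letters.

10


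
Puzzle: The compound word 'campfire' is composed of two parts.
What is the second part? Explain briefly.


Split 'campfire' into 'camp' + 'fire'. The second part is 'fire'.

fire


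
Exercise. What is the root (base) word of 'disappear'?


Remove prefix 'dis' from 'disappear' to get root 'appear'.

appear


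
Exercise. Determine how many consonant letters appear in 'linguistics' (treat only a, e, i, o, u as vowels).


Consonants in 'linguistics': l, n, g, s, t, c, s = 7 consonants.

7


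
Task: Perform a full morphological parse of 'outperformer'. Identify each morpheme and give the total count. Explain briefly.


Step 1: Identify prefix: 'out' (meaning: surpass)
Step 2: Identify root: 'perform'
Step 3: Identify suffix(es): 'er'
Decomposition: out- (prefix: surpass) + perform (root) + -er (suffix: one who)
Total morphemes: 3

3 morphemes (out- (prefix: surpass) + perform (root) + -er (suffix: one who))


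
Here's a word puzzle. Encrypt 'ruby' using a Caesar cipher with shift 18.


Shift each letter by 18: r -> j, u -> m, b -> t, y -> q. Result: 'jmtq'.

jmtq


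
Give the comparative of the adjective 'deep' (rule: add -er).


Apply comparative formation (add -er): 'deep' -> 'deeper'.

deeper


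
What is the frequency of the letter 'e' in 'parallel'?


Letter 'e' in 'parallel': found at position(s) 7 = 1 occurrence(s).

1


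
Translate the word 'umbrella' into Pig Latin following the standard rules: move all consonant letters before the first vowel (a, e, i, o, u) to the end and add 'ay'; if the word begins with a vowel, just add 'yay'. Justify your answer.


'umbrella' starts with a vowel, so add 'yay': 'umbrellayay'.

umbrellayay


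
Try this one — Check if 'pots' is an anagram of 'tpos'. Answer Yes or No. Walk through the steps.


Sorted letters of 'pots': 'opst'
Sorted letters of 'tpos': 'opst'
They match.

Yes


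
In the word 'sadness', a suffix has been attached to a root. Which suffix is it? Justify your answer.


The word 'sadness' = 'sad' (root) + '-ness' (suffix). The suffix is '-ness'.

ness


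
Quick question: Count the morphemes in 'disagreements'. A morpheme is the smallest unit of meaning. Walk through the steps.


Decomposition: dis- (prefix) + agree (root) + -ment (suffix) + -s (plural) = 4 morpheme(s)

4 morphemes


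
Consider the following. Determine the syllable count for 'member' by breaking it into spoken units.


Break 'member' into syllables: mem-ber -> mem | ber = 2 syllables

2 syllables


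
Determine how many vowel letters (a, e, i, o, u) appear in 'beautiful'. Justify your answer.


Vowels in 'beautiful': e, a, u, i, u = 5 vowels.

5


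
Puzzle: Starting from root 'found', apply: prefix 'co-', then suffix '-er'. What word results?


Step 1: Add prefix 'co-' to 'found' = 'cofound'
Step 2: Add suffix '-er' to 'cofound' = 'cofounder'

cofounder


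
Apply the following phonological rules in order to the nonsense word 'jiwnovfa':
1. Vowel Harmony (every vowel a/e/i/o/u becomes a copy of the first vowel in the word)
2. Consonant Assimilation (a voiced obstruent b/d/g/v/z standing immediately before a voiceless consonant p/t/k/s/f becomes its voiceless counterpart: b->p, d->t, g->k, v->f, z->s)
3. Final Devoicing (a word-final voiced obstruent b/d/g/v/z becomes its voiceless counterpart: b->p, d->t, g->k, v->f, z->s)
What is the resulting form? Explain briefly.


Starting form: 'jiwnovfa'
Rule 1: Vowel Harmony: all vowels become 'i' (matching first vowel). 'jiwnovfa' -> 'jiwnivfi'
Rule 2: Consonant Assimilation: voiced obstruent before voiceless consonant becomes voiceless ('vf' -> 'ff'). 'jiwnivfi' -> 'jiwniffi'
Rule 3: Final Devoicing: the word ends in the vowel 'i', not a consonant. No change.
Final form: 'jiwniffi'

jiwniffi


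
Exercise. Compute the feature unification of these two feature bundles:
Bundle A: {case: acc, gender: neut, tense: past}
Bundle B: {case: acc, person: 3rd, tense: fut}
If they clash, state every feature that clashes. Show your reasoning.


Compare features:
case: A=acc vs B=acc -> unified: acc
gender: A=neut vs B=_ -> unified: neut
person: A=_ vs B=3rd -> unified: 3rd
tense: A=past vs B=fut -> CLASH
Clash detected on feature 'tense' (past vs fut); unification fails.

CLASH on 'tense' (past vs fut)


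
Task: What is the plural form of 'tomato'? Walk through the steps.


Apply rule: Add -es (consonant + o). 'tomato' becomes 'tomatoes'.

tomatoes


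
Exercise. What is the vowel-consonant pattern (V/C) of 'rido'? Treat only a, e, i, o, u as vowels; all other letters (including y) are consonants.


Letter mapping: r = C, i = V, d = C, o = V.

CVCV


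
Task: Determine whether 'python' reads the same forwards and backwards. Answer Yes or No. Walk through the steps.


Forward: 'python'
Reversed: 'nohtyp'
They differ.

No


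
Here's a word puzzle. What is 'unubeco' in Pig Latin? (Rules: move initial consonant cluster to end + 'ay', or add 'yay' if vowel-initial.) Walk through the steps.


'unubeco' starts with a vowel, so add 'yay': 'unubecoyay'.

unubecoyay


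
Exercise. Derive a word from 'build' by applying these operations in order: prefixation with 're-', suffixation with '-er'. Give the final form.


Step 1: Add prefix 're-' to 'build' = 'rebuild'
Step 2: Add suffix '-er' to 'rebuild' = 'rebuilder'

rebuilder


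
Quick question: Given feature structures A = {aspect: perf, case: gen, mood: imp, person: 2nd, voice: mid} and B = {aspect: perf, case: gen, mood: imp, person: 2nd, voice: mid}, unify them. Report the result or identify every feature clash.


Compare features:
aspect: A=perf vs B=perf -> unified: perf
case: A=gen vs B=gen -> unified: gen
mood: A=imp vs B=imp -> unified: imp
person: A=2nd vs B=2nd -> unified: 2nd
voice: A=mid vs B=mid -> unified: mid
No clashes found.

Unified: {aspect: perf, case: gen, mood: imp, person: 2nd, voice: mid}


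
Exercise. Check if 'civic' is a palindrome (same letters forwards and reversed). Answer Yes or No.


Forward: 'civic'
Reversed: 'civic'
They are identical.

Yes


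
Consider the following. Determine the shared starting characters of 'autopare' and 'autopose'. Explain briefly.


Compare from the start: 5 characters match: 'autop'. Mismatch at position 6: 'a' vs 'o'.

autop


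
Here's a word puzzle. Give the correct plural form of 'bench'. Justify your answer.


Apply rule: Add -es (sibilant/fricative ending). 'bench' becomes 'benches'.

benches


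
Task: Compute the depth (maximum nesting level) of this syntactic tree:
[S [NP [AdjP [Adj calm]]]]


Count bracket nesting levels:
'[' at pos 0: depth = 1
'[' at pos 3: depth = 2
'[' at pos 7: depth = 3
'[' at pos 13: depth = 4
Maximum depth reached: 4

4


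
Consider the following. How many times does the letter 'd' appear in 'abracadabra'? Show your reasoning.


Letter 'd' in 'abracadabra': found at position(s) 7 = 1 occurrence(s).

1


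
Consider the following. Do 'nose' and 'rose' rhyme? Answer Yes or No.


Rime (stressed vowel + following sounds) of 'nose': -ose = /oʊz/
Rime of 'rose': -ose = /oʊz/
/oʊz/ and /oʊz/ are the same ending sound, so the words rhyme.

Yes


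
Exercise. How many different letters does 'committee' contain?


Unique letters in 'committee': {c, e, i, m, o, t} = 6 distinct letters.

6


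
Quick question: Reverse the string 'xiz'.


Reverse 'xiz' character by character: 'zix'.

zix


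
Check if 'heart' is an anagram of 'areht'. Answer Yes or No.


Sorted letters of 'heart': 'aehrt'
Sorted letters of 'areht': 'aehrt'
They match.

Yes


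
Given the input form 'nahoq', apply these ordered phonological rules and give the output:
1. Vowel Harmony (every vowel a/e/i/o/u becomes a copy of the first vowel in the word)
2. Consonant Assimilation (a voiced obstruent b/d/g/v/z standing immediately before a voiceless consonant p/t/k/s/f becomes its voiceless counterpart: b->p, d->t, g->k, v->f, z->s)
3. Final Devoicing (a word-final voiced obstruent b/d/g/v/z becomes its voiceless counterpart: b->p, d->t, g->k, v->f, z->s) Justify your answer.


Starting form: 'nahoq'
Rule 1: Vowel Harmony: all vowels become 'a' (matching first vowel). 'nahoq' -> 'nahaq'
Rule 2: Consonant Assimilation: no voiced obstruent (b/d/g/v/z) stands immediately before a voiceless consonant (p/t/k/s/f). No change.
Rule 3: Final Devoicing: final consonant 'q' is not one of the voiced obstruents b/d/g/v/z. No change.
Final form: 'nahaq'

nahaq


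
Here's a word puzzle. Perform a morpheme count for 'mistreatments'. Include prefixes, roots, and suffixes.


Decomposition: mis- (prefix) + treat (root) + -ment (suffix) + -s (plural) = 4 morpheme(s)

4 morphemes


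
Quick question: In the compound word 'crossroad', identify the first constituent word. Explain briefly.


Split 'crossroad' into 'cross' + 'road'. The first part is 'cross'.

cross


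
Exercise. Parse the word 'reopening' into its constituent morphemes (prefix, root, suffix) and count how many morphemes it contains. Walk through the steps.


Step 1: Identify prefix: 're' (meaning: again)
Step 2: Identify root: 'open'
Step 3: Identify suffix(es): 'ing'
Decomposition: re- (prefix: again) + open (root) + -ing (suffix: ongoing action)
Total morphemes: 3

3 morphemes (re- (prefix: again) + open (root) + -ing (suffix: ongoing action))


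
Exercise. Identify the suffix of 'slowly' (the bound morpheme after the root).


The word 'slowly' = 'slow' (root) + '-ly' (suffix). The suffix is '-ly'.

ly


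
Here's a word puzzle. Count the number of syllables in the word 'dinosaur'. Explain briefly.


Break 'dinosaur' into syllables: di-no-saur -> di | no | saur = 3 syllables

3 syllables


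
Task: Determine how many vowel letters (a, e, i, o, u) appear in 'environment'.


Vowels in 'environment': e, i, o, e = 4 vowels.

4


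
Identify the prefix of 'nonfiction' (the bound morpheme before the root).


The word 'nonfiction' = 'non' (prefix) + 'fiction' (root). The prefix is 'non'.

non


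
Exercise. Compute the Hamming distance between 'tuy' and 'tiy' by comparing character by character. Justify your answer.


Alignment:
Position 1: 't' vs 't' = match
Position 2: 'u' vs 'i' = DIFFER
Position 3: 'y' vs 'y' = match
Total differences: 1

1


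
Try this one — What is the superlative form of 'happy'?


Apply superlative formation (consonant + y: change y to i, add -est): 'happy' -> 'happiest'.

happiest


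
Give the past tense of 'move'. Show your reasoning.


Apply rule: Add -d (word ends in -e). 'move' becomes 'moved'.

moved


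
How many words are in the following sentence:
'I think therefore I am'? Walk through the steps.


Split into words: I | think | therefore | I | am = 5 words.

5


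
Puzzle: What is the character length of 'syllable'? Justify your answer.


Spell out 'syllable' and number each letter: s(1), y(2), l(3), l(4), a(5), b(6), l(7), e(8). Total: 8 letters.

8


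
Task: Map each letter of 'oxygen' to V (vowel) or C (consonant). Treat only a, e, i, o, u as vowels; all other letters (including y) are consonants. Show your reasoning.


Letter mapping: o = V, x = C, y = C, g = C, e = V, n = C.

VCCCVC


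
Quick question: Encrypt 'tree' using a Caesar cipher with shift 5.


Shift each letter by 5: t -> y, r -> w, e -> j, e -> j. Result: 'ywjj'.

ywjj


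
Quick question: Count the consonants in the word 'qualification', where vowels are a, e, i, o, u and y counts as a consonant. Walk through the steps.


Consonants in 'qualification': q, l, f, c, t, n = 6 consonants.

6


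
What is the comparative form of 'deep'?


Apply comparative formation (add -er): 'deep' -> 'deeper'.

deeper


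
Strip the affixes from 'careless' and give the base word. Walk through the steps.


Remove suffix '-less' from 'careless' to get root 'care'.

care


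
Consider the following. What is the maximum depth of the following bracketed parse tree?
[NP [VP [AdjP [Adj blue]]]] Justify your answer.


Count bracket nesting levels:
'[' at pos 0: depth = 1
'[' at pos 4: depth = 2
'[' at pos 8: depth = 3
'[' at pos 14: depth = 4
Maximum depth reached: 4

4


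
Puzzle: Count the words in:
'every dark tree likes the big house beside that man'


Split into words: every | dark | tree | likes | the | big | house | beside | that | man = 10 words.

10


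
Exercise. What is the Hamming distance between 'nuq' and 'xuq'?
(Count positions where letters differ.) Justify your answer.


Alignment:
Position 1: 'n' vs 'x' = DIFFER
Position 2: 'u' vs 'u' = match
Position 3: 'q' vs 'q' = match
Total differences: 1

1


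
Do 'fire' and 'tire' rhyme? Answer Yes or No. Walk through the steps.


Rime (stressed vowel + following sounds) of 'fire': -ire = /aɪər/
Rime of 'tire': -ire = /aɪər/
/aɪər/ and /aɪər/ are the same ending sound, so the words rhyme.

Yes


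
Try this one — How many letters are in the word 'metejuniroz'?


Spell out 'metejuniroz' and number each letter: m(1), e(2), t(3), e(4), j(5), u(6), n(7), i(8), r(9), o(10), z(11). Total: 11 letters.

11


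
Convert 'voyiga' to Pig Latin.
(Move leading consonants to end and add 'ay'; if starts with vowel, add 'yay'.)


'voyiga': move consonant cluster 'v' to end and add 'ay': 'oyigavay'.

oyigavay


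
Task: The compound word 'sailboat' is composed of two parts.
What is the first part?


Split 'sailboat' into 'sail' + 'boat'. The first part is 'sail'.

sail


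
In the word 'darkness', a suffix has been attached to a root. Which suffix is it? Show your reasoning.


The word 'darkness' = 'dark' (root) + '-ness' (suffix). The suffix is '-ness'.

ness


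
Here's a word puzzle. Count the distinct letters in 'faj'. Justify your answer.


Unique letters in 'faj': {a, f, j} = 3 distinct letters.

3


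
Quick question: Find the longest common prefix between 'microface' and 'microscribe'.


Compare from the start: 5 characters match: 'micro'. Mismatch at position 6: 'f' vs 's'.

micro


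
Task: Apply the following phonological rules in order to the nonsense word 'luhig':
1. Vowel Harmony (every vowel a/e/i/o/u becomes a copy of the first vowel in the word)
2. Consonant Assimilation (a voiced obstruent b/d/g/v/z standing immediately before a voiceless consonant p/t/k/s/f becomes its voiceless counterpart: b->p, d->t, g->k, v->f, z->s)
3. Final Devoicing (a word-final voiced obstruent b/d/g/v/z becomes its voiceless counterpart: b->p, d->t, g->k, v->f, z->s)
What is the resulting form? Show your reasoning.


Starting form: 'luhig'
Rule 1: Vowel Harmony: all vowels become 'u' (matching first vowel). 'luhig' -> 'luhug'
Rule 2: Consonant Assimilation: no voiced obstruent (b/d/g/v/z) stands immediately before a voiceless consonant (p/t/k/s/f). No change.
Rule 3: Final Devoicing: word-final voiced obstruent 'g' becomes voiceless 'k'. 'luhug' -> 'luhuk'
Final form: 'luhuk'

luhuk


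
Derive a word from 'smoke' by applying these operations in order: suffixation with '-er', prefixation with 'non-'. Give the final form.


Step 1: Add suffix '-er' to 'smoke' = 'smoker'
Step 2: Add prefix 'non-' to 'smoker' = 'nonsmoker'

nonsmoker


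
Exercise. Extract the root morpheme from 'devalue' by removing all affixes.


Remove prefix 'de' from 'devalue' to get root 'value'.

value


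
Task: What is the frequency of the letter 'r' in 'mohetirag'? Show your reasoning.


Letter 'r' in 'mohetirag': found at position(s) 7 = 1 occurrence(s).

1


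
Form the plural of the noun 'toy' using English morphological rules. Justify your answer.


Apply rule: Add -s. 'toy' becomes 'toys'.

toys


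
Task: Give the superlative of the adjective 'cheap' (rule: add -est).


Apply superlative formation (add -est): 'cheap' -> 'cheapest'.

cheapest


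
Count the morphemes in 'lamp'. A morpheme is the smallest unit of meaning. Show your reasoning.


Decomposition: lamp (free morpheme) = 1 morpheme(s)

1 morphemes
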